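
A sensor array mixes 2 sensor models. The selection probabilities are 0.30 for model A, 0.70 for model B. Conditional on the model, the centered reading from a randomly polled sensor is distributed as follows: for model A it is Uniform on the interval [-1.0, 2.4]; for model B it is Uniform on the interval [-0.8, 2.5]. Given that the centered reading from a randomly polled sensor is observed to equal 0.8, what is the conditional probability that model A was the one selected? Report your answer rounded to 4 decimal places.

0.2938

Likelihoods f(0.8 | ·): A: 0.294118; B: 0.30303.
Posterior ∝ prior × likelihood. Numerator for A: 0.3·0.294118 = 0.0882353.
Normalizing constant: 0.3·0.294118 + 0.7·0.30303 = 0.300357.
P(A | observation) = 0.0882353 / 0.300357 = 0.293769.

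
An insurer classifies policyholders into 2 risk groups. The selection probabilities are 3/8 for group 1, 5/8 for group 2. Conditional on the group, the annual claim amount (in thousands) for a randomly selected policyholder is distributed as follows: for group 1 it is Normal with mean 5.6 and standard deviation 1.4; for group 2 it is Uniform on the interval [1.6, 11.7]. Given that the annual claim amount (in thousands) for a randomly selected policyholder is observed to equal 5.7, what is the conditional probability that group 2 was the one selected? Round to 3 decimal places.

Likelihoods f(5.7 | ·): 1: 0.284233; 2: 0.0990099.
Posterior ∝ prior × likelihood. Numerator for 2: 0.625·0.0990099 = 0.0618812.
Normalizing constant: 0.375·0.284233 + 0.625·0.0990099 = 0.168468.
P(2 | observation) = 0.0618812 / 0.168468 = 0.367316.

0.367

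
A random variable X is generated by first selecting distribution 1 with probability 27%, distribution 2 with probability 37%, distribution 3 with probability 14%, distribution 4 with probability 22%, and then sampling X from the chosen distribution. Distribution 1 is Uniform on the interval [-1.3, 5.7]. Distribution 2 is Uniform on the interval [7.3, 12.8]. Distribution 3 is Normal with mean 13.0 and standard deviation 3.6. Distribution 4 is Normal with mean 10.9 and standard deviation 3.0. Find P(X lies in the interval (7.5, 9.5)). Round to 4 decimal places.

0.1911

Conditional on each component, P(7.5 < X < 9.5): 1: 0; 2: 0.363636; 3: 0.102186; 4: 0.191832.
By total probability, P(7.5 < X < 9.5) = 0.27·0 + 0.37·0.363636 + 0.14·0.102186 + 0.22·0.191832 = 0.191055.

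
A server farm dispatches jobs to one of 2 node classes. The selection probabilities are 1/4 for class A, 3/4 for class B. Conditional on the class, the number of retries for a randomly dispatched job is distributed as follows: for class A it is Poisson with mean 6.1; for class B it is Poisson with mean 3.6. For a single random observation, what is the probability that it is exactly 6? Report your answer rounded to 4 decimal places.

Conditional on each class, P(X = 6): A: 0.160491; B: 0.0826081.
By total probability, P(X = 6) = 0.25·0.160491 + 0.75·0.0826081 = 0.102079.

0.1021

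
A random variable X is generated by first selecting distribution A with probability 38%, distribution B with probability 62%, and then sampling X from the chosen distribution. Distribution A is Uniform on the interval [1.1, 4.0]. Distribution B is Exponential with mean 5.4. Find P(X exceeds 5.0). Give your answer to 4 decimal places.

0.2456

Conditional on each component, P(X > 5.0): A: 0; B: 0.396164.
By total probability, P(X > 5.0) = 0.38·0 + 0.62·0.396164 = 0.245622.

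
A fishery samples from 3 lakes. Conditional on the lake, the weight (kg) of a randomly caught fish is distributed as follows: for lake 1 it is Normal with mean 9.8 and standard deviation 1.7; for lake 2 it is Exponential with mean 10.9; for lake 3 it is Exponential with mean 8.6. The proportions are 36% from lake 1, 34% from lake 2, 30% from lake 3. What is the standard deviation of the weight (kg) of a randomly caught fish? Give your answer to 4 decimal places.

8.0291

Per component, 1: μ=9.8, E[X²]=98.93; 2: μ=10.9, E[X²]=237.62; 3: μ=8.6, E[X²]=147.92.
E[X] = 0.36·9.8 + 0.34·10.9 + 0.3·8.6 = 9.814.
E[X²] = 0.36·98.93 + 0.34·237.62 + 0.3·147.92 = 160.782.
Var(X) = E[X²] − (E[X])² = 160.782 − 96.3146 = 64.467.
SD(X) = √64.467 = 8.02913.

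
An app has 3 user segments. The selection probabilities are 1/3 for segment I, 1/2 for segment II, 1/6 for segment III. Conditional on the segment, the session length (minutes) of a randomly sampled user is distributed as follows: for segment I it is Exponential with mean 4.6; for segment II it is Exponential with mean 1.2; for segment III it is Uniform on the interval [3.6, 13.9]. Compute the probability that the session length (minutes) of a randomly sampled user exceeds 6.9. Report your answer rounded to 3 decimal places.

Conditional on each segment, P(X > 6.9): I: 0.22313; II: 0.00318278; III: 0.679612.
By total probability, P(X > 6.9) = 0.333333·0.22313 + 0.5·0.00318278 + 0.166667·0.679612 = 0.189237.

0.189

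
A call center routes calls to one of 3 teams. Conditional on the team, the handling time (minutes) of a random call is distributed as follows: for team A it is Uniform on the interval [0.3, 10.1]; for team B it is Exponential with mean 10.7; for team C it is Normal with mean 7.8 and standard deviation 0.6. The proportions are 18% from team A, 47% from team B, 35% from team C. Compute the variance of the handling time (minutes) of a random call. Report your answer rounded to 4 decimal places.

59.7454

Per component, A: μ=5.2, E[X²]=35.0433; B: μ=10.7, E[X²]=228.98; C: μ=7.8, E[X²]=61.2.
E[X] = 0.18·5.2 + 0.47·10.7 + 0.35·7.8 = 8.695.
E[X²] = 0.18·35.0433 + 0.47·228.98 + 0.35·61.2 = 135.348.
Var(X) = E[X²] − (E[X])² = 135.348 − 75.603 = 59.7454.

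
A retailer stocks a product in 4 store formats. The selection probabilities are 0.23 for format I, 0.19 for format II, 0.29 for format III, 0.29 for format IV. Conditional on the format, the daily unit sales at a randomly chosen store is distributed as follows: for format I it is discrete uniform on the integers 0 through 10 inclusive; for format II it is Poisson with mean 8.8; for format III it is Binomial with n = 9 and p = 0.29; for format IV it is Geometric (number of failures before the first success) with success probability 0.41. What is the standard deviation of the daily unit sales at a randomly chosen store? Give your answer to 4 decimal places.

Per component, I: μ=5, E[X²]=35; II: μ=8.8, E[X²]=86.24; III: μ=2.61, E[X²]=8.6652; IV: μ=1.43902, E[X²]=5.58061.
E[X] = 0.23·5 + 0.19·8.8 + 0.29·2.61 + 0.29·1.43902 = 3.99622.
E[X²] = 0.23·35 + 0.19·86.24 + 0.29·8.6652 + 0.29·5.58061 = 28.5669.
Var(X) = E[X²] − (E[X])² = 28.5669 − 15.9698 = 12.5971.
SD(X) = √12.5971 = 3.54924.

3.5492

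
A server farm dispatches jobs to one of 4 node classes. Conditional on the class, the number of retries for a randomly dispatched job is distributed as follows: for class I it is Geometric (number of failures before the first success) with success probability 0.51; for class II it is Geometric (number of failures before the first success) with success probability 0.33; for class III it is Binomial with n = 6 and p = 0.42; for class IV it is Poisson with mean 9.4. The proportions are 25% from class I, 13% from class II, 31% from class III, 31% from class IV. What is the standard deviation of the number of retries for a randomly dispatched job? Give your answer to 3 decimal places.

Per component, I: μ=0.960784, E[X²]=2.807; II: μ=2.0303, E[X²]=10.2746; III: μ=2.52, E[X²]=7.812; IV: μ=9.4, E[X²]=97.76.
E[X] = 0.25·0.960784 + 0.13·2.0303 + 0.31·2.52 + 0.31·9.4 = 4.19934.
E[X²] = 0.25·2.807 + 0.13·10.2746 + 0.31·7.812 + 0.31·97.76 = 34.7648.
Var(X) = E[X²] − (E[X])² = 34.7648 − 17.6344 = 17.1303.
SD(X) = √17.1303 = 4.13888.

4.139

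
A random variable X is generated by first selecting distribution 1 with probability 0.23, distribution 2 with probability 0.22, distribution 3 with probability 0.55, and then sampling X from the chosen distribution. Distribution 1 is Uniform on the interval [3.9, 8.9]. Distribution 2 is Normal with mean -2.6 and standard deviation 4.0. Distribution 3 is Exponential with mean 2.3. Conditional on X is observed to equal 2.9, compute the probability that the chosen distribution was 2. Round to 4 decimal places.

Likelihoods f(2.9 | ·): 1: 0; 2: 0.0387531; 3: 0.123221.
Posterior ∝ prior × likelihood. Numerator for 2: 0.22·0.0387531 = 0.00852567.
Normalizing constant: 0.23·0 + 0.22·0.0387531 + 0.55·0.123221 = 0.076297.
P(2 | observation) = 0.00852567 / 0.076297 = 0.111743.

0.1117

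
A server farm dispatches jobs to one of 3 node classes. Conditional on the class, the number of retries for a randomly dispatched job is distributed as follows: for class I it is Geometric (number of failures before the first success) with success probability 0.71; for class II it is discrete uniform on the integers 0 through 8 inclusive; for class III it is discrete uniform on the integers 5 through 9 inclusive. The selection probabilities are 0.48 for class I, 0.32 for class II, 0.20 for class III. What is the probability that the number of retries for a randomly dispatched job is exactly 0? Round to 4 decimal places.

Conditional on each class, P(X = 0): I: 0.71; II: 0.111111; III: 0.
By total probability, P(X = 0) = 0.48·0.71 + 0.32·0.111111 + 0.2·0 = 0.376356.

0.3764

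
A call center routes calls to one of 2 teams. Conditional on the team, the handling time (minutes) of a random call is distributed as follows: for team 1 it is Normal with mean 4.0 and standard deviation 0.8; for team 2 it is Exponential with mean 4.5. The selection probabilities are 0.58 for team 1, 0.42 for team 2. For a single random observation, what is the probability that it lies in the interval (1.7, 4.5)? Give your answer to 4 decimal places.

Conditional on each team, P(1.7 < X < 4.5): 1: 0.731994; 2: 0.317503.
By total probability, P(1.7 < X < 4.5) = 0.58·0.731994 + 0.42·0.317503 = 0.557908.

0.5579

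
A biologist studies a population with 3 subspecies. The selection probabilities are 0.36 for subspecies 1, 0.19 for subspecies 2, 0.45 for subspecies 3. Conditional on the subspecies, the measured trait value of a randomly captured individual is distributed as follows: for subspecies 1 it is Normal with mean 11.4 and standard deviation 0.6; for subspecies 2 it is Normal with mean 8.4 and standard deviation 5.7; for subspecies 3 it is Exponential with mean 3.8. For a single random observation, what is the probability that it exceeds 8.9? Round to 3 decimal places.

0.492

Conditional on each subspecies, P(X > 8.9): 1: 0.999985; 2: 0.46505; 3: 0.0961251.
By total probability, P(X > 8.9) = 0.36·0.999985 + 0.19·0.46505 + 0.45·0.0961251 = 0.49161.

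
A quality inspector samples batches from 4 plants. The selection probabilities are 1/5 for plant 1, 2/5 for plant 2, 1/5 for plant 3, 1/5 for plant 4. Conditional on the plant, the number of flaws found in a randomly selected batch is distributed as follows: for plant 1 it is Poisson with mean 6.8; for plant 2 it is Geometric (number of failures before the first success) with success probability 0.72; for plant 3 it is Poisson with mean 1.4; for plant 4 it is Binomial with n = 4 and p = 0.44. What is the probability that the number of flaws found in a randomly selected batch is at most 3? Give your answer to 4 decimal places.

0.7979

Conditional on each plant, P(X ≤ 3): 1: 0.0928057; 2: 0.993853; 3: 0.946275; 4: 0.962519.
By total probability, P(X ≤ 3) = 0.2·0.0928057 + 0.4·0.993853 + 0.2·0.946275 + 0.2·0.962519 = 0.797861.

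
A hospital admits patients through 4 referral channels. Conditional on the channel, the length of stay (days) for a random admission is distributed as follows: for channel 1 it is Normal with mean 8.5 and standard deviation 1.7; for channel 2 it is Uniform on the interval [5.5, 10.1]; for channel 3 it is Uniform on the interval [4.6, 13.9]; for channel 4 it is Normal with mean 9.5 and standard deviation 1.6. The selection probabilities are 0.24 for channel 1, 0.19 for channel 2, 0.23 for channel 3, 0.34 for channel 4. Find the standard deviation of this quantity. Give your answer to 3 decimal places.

Per component, 1: μ=8.5, E[X²]=75.14; 2: μ=7.8, E[X²]=62.6033; 3: μ=9.25, E[X²]=92.77; 4: μ=9.5, E[X²]=92.81.
E[X] = 0.24·8.5 + 0.19·7.8 + 0.23·9.25 + 0.34·9.5 = 8.8795.
E[X²] = 0.24·75.14 + 0.19·62.6033 + 0.23·92.77 + 0.34·92.81 = 82.8207.
Var(X) = E[X²] − (E[X])² = 82.8207 − 78.8455 = 3.97521.
SD(X) = √3.97521 = 1.99379.

1.994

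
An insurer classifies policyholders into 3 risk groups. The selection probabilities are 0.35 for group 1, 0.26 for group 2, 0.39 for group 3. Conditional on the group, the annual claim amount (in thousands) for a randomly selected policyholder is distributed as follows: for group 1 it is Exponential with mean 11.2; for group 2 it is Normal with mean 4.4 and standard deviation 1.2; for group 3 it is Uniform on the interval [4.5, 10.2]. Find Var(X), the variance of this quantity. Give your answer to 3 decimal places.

52.448

Per component, 1: μ=11.2, E[X²]=250.88; 2: μ=4.4, E[X²]=20.8; 3: μ=7.35, E[X²]=56.73.
E[X] = 0.35·11.2 + 0.26·4.4 + 0.39·7.35 = 7.9305.
E[X²] = 0.35·250.88 + 0.26·20.8 + 0.39·56.73 = 115.341.
Var(X) = E[X²] − (E[X])² = 115.341 − 62.8928 = 52.4479.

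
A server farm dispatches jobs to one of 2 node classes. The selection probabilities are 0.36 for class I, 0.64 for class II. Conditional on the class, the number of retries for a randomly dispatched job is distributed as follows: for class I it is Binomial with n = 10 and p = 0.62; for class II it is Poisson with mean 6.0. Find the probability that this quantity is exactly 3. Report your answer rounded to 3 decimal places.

0.069

Conditional on each class, P(X = 3): I: 0.0327221; II: 0.0892351.
By total probability, P(X = 3) = 0.36·0.0327221 + 0.64·0.0892351 = 0.0688904.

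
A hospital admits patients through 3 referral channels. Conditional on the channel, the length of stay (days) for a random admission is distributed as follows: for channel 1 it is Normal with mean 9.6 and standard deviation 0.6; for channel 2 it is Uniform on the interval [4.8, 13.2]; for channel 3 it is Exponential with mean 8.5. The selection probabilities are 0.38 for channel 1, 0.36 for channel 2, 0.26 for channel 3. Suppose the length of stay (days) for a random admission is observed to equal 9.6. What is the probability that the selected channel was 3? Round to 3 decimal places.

Likelihoods f(9.6 | ·): 1: 0.664904; 2: 0.119048; 3: 0.0380263.
Posterior ∝ prior × likelihood. Numerator for 3: 0.26·0.0380263 = 0.00988683.
Normalizing constant: 0.38·0.664904 + 0.36·0.119048 + 0.26·0.0380263 = 0.305407.
P(3 | observation) = 0.00988683 / 0.305407 = 0.0323726.

0.032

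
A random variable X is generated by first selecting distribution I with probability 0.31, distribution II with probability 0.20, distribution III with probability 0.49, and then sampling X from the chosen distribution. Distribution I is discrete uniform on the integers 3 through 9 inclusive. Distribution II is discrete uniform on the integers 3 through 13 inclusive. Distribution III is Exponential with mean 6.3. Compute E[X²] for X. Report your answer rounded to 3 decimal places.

For each component E[X²] = Var + (mean)², giving I: 40; II: 74; III: 79.38.
Overall E[X²] = 0.31·40 + 0.2·74 + 0.49·79.38 = 66.0962.

66.096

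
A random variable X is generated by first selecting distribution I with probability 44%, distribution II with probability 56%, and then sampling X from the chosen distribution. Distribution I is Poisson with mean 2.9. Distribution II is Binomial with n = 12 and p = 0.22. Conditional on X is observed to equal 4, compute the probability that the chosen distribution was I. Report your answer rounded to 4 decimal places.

Likelihoods P(X=4 | ·): I: 0.162154; II: 0.158874.
Posterior ∝ prior × likelihood. Numerator for I: 0.44·0.162154 = 0.0713476.
Normalizing constant: 0.44·0.162154 + 0.56·0.158874 = 0.160317.
P(I | observation) = 0.0713476 / 0.160317 = 0.445041.

0.4450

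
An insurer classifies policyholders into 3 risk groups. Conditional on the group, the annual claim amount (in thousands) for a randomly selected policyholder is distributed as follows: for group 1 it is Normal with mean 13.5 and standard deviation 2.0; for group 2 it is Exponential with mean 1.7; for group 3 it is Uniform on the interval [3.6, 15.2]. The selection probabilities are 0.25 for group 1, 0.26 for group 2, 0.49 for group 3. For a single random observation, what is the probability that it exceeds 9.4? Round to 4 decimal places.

Conditional on each group, P(X > 9.4): 1: 0.979818; 2: 0.00396832; 3: 0.5.
By total probability, P(X > 9.4) = 0.25·0.979818 + 0.26·0.00396832 + 0.49·0.5 = 0.490986.

0.4910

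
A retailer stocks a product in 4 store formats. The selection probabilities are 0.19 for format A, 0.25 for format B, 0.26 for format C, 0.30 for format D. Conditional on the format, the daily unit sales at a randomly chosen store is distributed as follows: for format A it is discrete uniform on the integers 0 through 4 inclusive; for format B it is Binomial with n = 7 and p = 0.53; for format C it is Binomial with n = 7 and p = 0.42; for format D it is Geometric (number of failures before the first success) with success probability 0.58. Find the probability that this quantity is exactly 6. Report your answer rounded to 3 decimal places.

0.025

Conditional on each format, P(X = 6): A: 0; B: 0.0729207; C: 0.0222855; D: 0.00318364.
By total probability, P(X = 6) = 0.19·0 + 0.25·0.0729207 + 0.26·0.0222855 + 0.3·0.00318364 = 0.0249795.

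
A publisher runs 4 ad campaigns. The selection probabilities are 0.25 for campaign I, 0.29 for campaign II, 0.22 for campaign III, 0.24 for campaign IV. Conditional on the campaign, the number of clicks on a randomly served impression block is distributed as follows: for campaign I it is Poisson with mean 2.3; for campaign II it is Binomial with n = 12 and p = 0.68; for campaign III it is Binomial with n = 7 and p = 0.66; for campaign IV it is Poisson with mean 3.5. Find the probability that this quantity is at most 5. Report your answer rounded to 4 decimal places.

Conditional on each campaign, P(X ≤ 5): I: 0.970024; II: 0.0540108; III: 0.748732; IV: 0.857614.
By total probability, P(X ≤ 5) = 0.25·0.970024 + 0.29·0.0540108 + 0.22·0.748732 + 0.24·0.857614 = 0.628717.

0.6287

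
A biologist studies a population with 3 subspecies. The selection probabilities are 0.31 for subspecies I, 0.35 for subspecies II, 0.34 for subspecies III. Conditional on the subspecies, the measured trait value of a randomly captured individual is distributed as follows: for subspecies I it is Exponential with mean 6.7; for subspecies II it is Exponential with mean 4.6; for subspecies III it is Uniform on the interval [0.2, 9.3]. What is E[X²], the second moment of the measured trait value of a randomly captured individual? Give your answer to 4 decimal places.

52.6613

For each component E[X²] = Var + (mean)², giving I: 89.78; II: 42.32; III: 29.4633.
Overall E[X²] = 0.31·89.78 + 0.35·42.32 + 0.34·29.4633 = 52.6613.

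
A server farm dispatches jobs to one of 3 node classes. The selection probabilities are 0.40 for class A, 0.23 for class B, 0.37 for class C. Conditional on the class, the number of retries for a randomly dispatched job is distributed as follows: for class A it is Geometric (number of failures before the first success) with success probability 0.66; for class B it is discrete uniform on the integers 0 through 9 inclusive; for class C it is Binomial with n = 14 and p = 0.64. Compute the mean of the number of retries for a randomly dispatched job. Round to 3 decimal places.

4.556

Component means — A: 0.515152; B: 4.5; C: 8.96.
E[X] = 0.4·0.515152 + 0.23·4.5 + 0.37·8.96 = 4.55626.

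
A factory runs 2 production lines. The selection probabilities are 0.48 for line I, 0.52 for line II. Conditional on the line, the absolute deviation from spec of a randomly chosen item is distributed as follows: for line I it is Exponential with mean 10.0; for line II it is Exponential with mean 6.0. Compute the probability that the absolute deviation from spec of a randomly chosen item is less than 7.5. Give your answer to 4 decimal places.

0.6243

Conditional on each line, P(X < 7.5): I: 0.527633; II: 0.713495.
By total probability, P(X < 7.5) = 0.48·0.527633 + 0.52·0.713495 = 0.624282.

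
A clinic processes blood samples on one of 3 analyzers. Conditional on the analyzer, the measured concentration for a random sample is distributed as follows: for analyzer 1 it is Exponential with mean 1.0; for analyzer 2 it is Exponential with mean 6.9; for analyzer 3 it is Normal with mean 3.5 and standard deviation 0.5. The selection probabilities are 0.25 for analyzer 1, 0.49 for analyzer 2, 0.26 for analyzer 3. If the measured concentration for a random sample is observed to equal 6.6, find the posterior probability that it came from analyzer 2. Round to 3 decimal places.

0.988

Likelihoods f(6.6 | ·): 1: 0.00136037; 2: 0.0556851; 3: 3.58757e-09.
Posterior ∝ prior × likelihood. Numerator for 2: 0.49·0.0556851 = 0.0272857.
Normalizing constant: 0.25·0.00136037 + 0.49·0.0556851 + 0.26·3.58757e-09 = 0.0276258.
P(2 | observation) = 0.0272857 / 0.0276258 = 0.987689.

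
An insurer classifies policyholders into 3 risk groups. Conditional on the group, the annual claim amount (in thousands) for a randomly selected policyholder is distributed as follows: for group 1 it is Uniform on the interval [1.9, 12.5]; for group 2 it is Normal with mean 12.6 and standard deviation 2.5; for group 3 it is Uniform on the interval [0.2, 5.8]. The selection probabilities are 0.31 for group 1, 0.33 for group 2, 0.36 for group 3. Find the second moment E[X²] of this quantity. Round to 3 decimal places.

For each component E[X²] = Var + (mean)², giving 1: 61.2033; 2: 165.01; 3: 11.6133.
Overall E[X²] = 0.31·61.2033 + 0.33·165.01 + 0.36·11.6133 = 77.6071.

77.607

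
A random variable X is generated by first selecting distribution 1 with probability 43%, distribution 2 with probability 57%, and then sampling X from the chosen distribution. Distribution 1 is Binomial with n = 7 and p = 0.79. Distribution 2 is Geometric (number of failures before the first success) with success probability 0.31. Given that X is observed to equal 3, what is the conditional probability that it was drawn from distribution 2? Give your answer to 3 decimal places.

Likelihoods P(X=3 | ·): 1: 0.0335604; 2: 0.101838.
Posterior ∝ prior × likelihood. Numerator for 2: 0.57·0.101838 = 0.0580475.
Normalizing constant: 0.43·0.0335604 + 0.57·0.101838 = 0.0724785.
P(2 | observation) = 0.0580475 / 0.0724785 = 0.800893.

0.801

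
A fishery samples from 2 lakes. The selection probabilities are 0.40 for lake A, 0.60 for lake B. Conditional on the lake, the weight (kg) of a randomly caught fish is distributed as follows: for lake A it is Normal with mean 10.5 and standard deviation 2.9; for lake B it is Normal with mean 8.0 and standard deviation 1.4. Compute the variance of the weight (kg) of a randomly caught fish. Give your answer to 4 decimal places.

Per component, A: μ=10.5, E[X²]=118.66; B: μ=8, E[X²]=65.96.
E[X] = 0.4·10.5 + 0.6·8 = 9.
E[X²] = 0.4·118.66 + 0.6·65.96 = 87.04.
Var(X) = E[X²] − (E[X])² = 87.04 − 81 = 6.04.

6.0400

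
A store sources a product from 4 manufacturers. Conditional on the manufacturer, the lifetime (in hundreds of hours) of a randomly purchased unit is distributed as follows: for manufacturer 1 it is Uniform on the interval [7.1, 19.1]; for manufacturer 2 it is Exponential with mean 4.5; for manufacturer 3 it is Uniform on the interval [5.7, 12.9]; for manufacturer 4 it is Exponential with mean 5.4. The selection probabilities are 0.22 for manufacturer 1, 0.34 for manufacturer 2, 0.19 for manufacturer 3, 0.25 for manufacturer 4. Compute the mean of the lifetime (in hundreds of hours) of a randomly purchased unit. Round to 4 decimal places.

Component means — 1: 13.1; 2: 4.5; 3: 9.3; 4: 5.4.
E[X] = 0.22·13.1 + 0.34·4.5 + 0.19·9.3 + 0.25·5.4 = 7.529.

7.5290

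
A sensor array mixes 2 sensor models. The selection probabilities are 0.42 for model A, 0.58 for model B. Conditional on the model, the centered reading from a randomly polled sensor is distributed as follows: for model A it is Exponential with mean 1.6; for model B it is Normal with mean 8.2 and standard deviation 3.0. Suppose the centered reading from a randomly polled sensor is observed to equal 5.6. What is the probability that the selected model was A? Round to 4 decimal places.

0.1301

Likelihoods f(5.6 | ·): A: 0.0188734; B: 0.0913455.
Posterior ∝ prior × likelihood. Numerator for A: 0.42·0.0188734 = 0.00792681.
Normalizing constant: 0.42·0.0188734 + 0.58·0.0913455 = 0.0609072.
P(A | observation) = 0.00792681 / 0.0609072 = 0.130146.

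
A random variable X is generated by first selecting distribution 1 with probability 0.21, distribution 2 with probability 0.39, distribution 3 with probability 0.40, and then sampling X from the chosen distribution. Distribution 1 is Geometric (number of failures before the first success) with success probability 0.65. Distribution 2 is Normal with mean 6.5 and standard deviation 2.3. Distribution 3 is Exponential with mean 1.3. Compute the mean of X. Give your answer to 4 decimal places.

Component means — 1: 0.538462; 2: 6.5; 3: 1.3.
E[X] = 0.21·0.538462 + 0.39·6.5 + 0.4·1.3 = 3.16808.

3.1681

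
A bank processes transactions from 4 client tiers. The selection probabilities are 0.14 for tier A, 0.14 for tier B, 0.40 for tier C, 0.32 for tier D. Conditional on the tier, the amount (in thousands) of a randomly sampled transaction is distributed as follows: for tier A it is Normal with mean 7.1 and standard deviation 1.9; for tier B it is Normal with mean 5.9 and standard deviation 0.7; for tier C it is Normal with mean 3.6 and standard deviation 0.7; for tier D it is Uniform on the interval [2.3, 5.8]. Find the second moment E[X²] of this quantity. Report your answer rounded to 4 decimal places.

23.4603

For each component E[X²] = Var + (mean)², giving A: 54.02; B: 35.3; C: 13.45; D: 17.4233.
Overall E[X²] = 0.14·54.02 + 0.14·35.3 + 0.4·13.45 + 0.32·17.4233 = 23.4603.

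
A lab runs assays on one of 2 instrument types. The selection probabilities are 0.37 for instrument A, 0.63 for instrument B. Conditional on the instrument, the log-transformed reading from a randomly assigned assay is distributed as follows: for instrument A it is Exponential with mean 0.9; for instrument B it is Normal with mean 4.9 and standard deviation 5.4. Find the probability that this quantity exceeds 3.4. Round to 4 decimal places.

0.3924

Conditional on each instrument, P(X > 3.4): A: 0.0228735; B: 0.609409.
By total probability, P(X > 3.4) = 0.37·0.0228735 + 0.63·0.609409 = 0.392391.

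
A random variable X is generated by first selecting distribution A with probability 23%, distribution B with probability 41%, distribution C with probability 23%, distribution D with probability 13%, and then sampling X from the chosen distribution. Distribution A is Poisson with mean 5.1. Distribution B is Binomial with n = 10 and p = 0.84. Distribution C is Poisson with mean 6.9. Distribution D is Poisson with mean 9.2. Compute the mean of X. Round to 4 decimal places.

Component means — A: 5.1; B: 8.4; C: 6.9; D: 9.2.
E[X] = 0.23·5.1 + 0.41·8.4 + 0.23·6.9 + 0.13·9.2 = 7.4.

7.4000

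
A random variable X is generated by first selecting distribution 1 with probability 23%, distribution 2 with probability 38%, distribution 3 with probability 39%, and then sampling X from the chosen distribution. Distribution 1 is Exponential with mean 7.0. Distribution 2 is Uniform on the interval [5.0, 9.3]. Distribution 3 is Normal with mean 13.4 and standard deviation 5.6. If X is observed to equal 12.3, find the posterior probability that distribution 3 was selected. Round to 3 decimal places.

0.828

Likelihoods f(12.3 | ·): 1: 0.0246482; 2: 0; 3: 0.0698785.
Posterior ∝ prior × likelihood. Numerator for 3: 0.39·0.0698785 = 0.0272526.
Normalizing constant: 0.23·0.0246482 + 0.38·0 + 0.39·0.0698785 = 0.0329217.
P(3 | observation) = 0.0272526 / 0.0329217 = 0.827801.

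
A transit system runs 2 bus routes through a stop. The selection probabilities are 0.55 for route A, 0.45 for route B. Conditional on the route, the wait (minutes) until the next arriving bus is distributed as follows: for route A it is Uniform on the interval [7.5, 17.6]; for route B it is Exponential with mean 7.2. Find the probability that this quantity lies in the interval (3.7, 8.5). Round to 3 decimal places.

0.185

Conditional on each route, P(3.7 < X < 8.5): A: 0.0990099; B: 0.291057.
By total probability, P(3.7 < X < 8.5) = 0.55·0.0990099 + 0.45·0.291057 = 0.185431.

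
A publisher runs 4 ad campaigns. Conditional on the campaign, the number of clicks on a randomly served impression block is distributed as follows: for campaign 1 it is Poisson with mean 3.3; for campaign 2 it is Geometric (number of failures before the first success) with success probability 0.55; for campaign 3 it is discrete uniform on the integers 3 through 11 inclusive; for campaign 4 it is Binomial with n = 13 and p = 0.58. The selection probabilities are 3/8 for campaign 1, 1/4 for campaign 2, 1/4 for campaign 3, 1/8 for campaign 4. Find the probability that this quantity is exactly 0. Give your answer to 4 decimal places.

Conditional on each campaign, P(X = 0): 1: 0.0368832; 2: 0.55; 3: 0; 4: 1.26544e-05.
By total probability, P(X = 0) = 0.375·0.0368832 + 0.25·0.55 + 0.25·0 + 0.125·1.26544e-05 = 0.151333.

0.1513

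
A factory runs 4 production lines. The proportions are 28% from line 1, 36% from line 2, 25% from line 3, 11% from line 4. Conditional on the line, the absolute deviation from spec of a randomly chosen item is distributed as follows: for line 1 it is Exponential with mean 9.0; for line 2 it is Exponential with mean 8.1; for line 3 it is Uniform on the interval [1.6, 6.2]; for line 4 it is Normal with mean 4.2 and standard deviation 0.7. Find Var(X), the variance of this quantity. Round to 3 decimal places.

Per component, 1: μ=9, E[X²]=162; 2: μ=8.1, E[X²]=131.22; 3: μ=3.9, E[X²]=16.9733; 4: μ=4.2, E[X²]=18.13.
E[X] = 0.28·9 + 0.36·8.1 + 0.25·3.9 + 0.11·4.2 = 6.873.
E[X²] = 0.28·162 + 0.36·131.22 + 0.25·16.9733 + 0.11·18.13 = 98.8368.
Var(X) = E[X²] − (E[X])² = 98.8368 − 47.2381 = 51.5987.

51.599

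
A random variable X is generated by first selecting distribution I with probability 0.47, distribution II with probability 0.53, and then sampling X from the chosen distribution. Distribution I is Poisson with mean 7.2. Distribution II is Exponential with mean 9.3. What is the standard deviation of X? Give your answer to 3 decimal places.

7.094

Per component, I: μ=7.2, E[X²]=59.04; II: μ=9.3, E[X²]=172.98.
E[X] = 0.47·7.2 + 0.53·9.3 = 8.313.
E[X²] = 0.47·59.04 + 0.53·172.98 = 119.428.
Var(X) = E[X²] − (E[X])² = 119.428 − 69.106 = 50.3222.
SD(X) = √50.3222 = 7.09382.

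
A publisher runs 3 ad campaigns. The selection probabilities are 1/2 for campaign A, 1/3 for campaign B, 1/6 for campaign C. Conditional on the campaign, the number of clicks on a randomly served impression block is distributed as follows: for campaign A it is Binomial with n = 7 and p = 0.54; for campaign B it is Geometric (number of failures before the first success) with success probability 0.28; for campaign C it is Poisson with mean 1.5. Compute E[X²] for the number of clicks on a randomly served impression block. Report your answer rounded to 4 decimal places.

For each component E[X²] = Var + (mean)², giving A: 16.0272; B: 15.7959; C: 3.75.
Overall E[X²] = 0.5·16.0272 + 0.333333·15.7959 + 0.166667·3.75 = 13.9039.

13.9039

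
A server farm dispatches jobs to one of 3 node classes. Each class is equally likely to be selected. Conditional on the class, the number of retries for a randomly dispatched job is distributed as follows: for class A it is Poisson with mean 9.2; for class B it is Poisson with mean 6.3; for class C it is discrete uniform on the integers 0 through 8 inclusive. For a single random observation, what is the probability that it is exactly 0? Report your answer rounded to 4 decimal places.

Conditional on each class, P(X = 0): A: 0.000101039; B: 0.0018363; C: 0.111111.
By total probability, P(X = 0) = 0.333333·0.000101039 + 0.333333·0.0018363 + 0.333333·0.111111 = 0.0376828.

0.0377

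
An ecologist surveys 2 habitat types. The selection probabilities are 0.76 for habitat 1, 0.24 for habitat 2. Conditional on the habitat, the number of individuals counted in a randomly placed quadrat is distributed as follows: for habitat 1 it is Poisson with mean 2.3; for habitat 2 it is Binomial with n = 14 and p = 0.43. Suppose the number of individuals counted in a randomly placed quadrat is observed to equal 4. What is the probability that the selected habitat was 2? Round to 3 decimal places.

Likelihoods P(X=4 | ·): 1: 0.116902; 2: 0.123896.
Posterior ∝ prior × likelihood. Numerator for 2: 0.24·0.123896 = 0.029735.
Normalizing constant: 0.76·0.116902 + 0.24·0.123896 = 0.118581.
P(2 | observation) = 0.029735 / 0.118581 = 0.250757.

0.251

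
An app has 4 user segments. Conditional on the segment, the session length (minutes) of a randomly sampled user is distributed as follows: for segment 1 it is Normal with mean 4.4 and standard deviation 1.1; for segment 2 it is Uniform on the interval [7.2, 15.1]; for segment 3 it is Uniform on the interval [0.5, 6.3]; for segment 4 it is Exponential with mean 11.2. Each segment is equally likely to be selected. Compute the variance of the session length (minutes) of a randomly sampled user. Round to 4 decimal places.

Per component, 1: μ=4.4, E[X²]=20.57; 2: μ=11.15, E[X²]=129.523; 3: μ=3.4, E[X²]=14.3633; 4: μ=11.2, E[X²]=250.88.
E[X] = 0.25·4.4 + 0.25·11.15 + 0.25·3.4 + 0.25·11.2 = 7.5375.
E[X²] = 0.25·20.57 + 0.25·129.523 + 0.25·14.3633 + 0.25·250.88 = 103.834.
Var(X) = E[X²] − (E[X])² = 103.834 − 56.8139 = 47.0203.

47.0203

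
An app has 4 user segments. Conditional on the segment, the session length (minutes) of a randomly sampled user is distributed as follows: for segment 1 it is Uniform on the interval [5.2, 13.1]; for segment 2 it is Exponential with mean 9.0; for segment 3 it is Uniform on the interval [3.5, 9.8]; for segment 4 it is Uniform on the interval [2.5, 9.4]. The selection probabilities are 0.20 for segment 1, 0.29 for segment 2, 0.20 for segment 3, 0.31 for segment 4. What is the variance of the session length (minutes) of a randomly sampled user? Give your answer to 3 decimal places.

28.495

Per component, 1: μ=9.15, E[X²]=88.9233; 2: μ=9, E[X²]=162; 3: μ=6.65, E[X²]=47.53; 4: μ=5.95, E[X²]=39.37.
E[X] = 0.2·9.15 + 0.29·9 + 0.2·6.65 + 0.31·5.95 = 7.6145.
E[X²] = 0.2·88.9233 + 0.29·162 + 0.2·47.53 + 0.31·39.37 = 86.4754.
Var(X) = E[X²] − (E[X])² = 86.4754 − 57.9806 = 28.4948.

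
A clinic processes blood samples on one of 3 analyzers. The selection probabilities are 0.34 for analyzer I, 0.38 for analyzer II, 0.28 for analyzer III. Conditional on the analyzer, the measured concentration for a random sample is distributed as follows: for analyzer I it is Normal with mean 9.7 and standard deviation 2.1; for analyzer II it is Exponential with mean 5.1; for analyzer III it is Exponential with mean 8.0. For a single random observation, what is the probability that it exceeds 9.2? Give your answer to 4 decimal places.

Conditional on each analyzer, P(X > 9.2): I: 0.594096; II: 0.164652; III: 0.316637.
By total probability, P(X > 9.2) = 0.34·0.594096 + 0.38·0.164652 + 0.28·0.316637 = 0.353219.

0.3532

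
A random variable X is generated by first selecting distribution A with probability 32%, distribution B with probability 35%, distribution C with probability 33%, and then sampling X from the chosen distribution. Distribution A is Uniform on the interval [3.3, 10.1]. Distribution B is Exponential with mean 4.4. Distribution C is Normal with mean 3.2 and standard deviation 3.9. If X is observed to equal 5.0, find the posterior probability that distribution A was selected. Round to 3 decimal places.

Likelihoods f(5.0 | ·): A: 0.147059; B: 0.0729509; C: 0.0919579.
Posterior ∝ prior × likelihood. Numerator for A: 0.32·0.147059 = 0.0470588.
Normalizing constant: 0.32·0.147059 + 0.35·0.0729509 + 0.33·0.0919579 = 0.102938.
P(A | observation) = 0.0470588 / 0.102938 = 0.457158.

0.457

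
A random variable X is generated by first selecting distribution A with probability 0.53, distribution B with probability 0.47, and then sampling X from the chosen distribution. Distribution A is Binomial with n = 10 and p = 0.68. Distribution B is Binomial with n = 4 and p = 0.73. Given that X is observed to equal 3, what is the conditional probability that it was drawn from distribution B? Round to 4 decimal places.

0.9664

Likelihoods P(X=3 | ·): A: 0.0129646; B: 0.420138.
Posterior ∝ prior × likelihood. Numerator for B: 0.47·0.420138 = 0.197465.
Normalizing constant: 0.53·0.0129646 + 0.47·0.420138 = 0.204336.
P(B | observation) = 0.197465 / 0.204336 = 0.966373.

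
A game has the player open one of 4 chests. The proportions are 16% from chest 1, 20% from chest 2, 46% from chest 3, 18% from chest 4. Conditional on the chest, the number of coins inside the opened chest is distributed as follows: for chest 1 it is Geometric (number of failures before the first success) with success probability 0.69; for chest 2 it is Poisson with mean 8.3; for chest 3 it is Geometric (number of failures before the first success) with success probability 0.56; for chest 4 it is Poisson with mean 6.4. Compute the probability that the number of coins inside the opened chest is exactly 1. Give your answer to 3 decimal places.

Conditional on each chest, P(X = 1): 1: 0.2139; 2: 0.00206269; 3: 0.2464; 4: 0.010634.
By total probability, P(X = 1) = 0.16·0.2139 + 0.2·0.00206269 + 0.46·0.2464 + 0.18·0.010634 = 0.149895.

0.150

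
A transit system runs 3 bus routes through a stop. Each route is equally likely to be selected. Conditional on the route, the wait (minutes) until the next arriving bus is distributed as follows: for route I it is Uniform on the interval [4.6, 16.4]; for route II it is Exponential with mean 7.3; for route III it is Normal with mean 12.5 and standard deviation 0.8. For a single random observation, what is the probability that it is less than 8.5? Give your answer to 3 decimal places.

Conditional on each route, P(X < 8.5): I: 0.330508; II: 0.687885; III: 2.86652e-07.
By total probability, P(X < 8.5) = 0.333333·0.330508 + 0.333333·0.687885 + 0.333333·2.86652e-07 = 0.339465.

0.339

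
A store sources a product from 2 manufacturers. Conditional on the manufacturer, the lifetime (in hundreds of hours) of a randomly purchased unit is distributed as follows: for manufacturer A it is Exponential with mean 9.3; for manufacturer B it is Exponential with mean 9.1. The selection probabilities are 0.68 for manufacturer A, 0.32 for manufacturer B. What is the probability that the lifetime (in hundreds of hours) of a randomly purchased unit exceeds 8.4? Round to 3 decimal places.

0.403

Conditional on each manufacturer, P(X > 8.4): A: 0.40526; B: 0.397295.
By total probability, P(X > 8.4) = 0.68·0.40526 + 0.32·0.397295 = 0.402711.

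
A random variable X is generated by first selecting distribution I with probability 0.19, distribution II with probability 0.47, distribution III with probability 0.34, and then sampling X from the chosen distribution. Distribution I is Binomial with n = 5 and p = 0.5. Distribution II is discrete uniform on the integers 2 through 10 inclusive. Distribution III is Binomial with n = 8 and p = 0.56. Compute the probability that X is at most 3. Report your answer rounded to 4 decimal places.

Conditional on each component, P(X ≤ 3): I: 0.8125; II: 0.222222; III: 0.241612.
By total probability, P(X ≤ 3) = 0.19·0.8125 + 0.47·0.222222 + 0.34·0.241612 = 0.340967.

0.3410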